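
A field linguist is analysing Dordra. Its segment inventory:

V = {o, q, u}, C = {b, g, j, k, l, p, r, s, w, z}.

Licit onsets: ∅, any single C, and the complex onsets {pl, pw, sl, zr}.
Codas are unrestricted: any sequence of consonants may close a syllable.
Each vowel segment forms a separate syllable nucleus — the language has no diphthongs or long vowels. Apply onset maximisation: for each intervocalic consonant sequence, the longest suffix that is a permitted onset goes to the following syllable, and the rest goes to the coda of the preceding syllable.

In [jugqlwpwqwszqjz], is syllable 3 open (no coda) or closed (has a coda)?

Vowels present: u, q, q, q; each is a nucleus, giving 4 syllables.
/u…q/ gap (V1→V2): /g/ → onset of the next syllable (single consonants are always licit onsets).
/q…q/ gap (V2→V3): /lwpw/ splits as /lw/ + /pw/ (/pw/ is the longest suffix that is a licit onset).
/q…q/ gap (V3→V4): /wsz/ splits as /ws/ + /z/ (/z/ is the longest suffix that is a licit onset).
So the parse is ju.gqlw.pwqws.zqjz.
Syllable 3 is /pwqws/ with coda /ws/, so it is closed.

closed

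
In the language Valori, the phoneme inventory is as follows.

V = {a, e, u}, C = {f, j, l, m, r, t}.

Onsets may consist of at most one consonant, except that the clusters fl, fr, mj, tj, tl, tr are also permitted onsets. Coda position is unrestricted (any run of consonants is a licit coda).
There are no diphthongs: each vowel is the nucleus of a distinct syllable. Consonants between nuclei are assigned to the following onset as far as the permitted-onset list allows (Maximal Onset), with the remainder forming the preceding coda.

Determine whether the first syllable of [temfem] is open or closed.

The vowels are e, e — 2 nuclei, so 2 syllables.
Between /e/ (V1) and /e/ (V2): cluster /mf/ — the longest permitted-onset suffix is /f/; onset = /f/, preceding coda = /m/.
So the parse is tem.fem.
Syllable 1 is /tem/ with coda /m/, so it is closed.

closed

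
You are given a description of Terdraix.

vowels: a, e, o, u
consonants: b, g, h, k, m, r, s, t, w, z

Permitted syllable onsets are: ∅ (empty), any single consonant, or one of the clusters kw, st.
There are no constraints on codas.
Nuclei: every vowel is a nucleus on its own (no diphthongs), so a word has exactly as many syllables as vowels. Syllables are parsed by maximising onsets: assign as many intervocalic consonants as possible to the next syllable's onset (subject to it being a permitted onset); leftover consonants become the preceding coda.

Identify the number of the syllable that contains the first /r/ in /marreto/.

Nuclei (vowels): a, e, o → 3 syllables.
Between /a/ (V1) and /e/ (V2): /rr/ splits as /r/ + /r/ (/r/ is the longest suffix that is a licit onset).
Between /e/ (V2) and /o/ (V3): just /t/ — single C goes to the following onset.
So the parse is mar.re.to.
The first /r/ is in the coda of syllable 1 (/mar/).

1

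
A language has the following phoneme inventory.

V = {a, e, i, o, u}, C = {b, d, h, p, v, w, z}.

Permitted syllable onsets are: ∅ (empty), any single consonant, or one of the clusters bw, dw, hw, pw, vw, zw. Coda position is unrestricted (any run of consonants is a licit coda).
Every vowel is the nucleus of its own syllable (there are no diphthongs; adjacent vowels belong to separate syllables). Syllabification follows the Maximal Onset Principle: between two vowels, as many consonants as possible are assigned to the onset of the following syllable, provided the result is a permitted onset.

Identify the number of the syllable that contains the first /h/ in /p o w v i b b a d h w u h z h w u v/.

4

The vowels are o, i, a, u, u — 5 nuclei, so 5 syllables.
Between /o/ (V1) and /i/ (V2): cluster /wv/ — the longest permitted-onset suffix is /v/; onset = /v/, preceding coda = /w/.
Between /i/ (V2) and /a/ (V3): cluster /bb/ — the longest permitted-onset suffix is /b/; onset = /b/, preceding coda = /b/.
Between /a/ (V3) and /u/ (V4): /dhw/ splits as /d/ + /hw/ (/hw/ is the longest suffix that is a licit onset).
Between /u/ (V4) and /u/ (V5): /hzhw/ splits as /hz/ + /hw/ (/hw/ is the longest suffix that is a licit onset).
Result: pow.vib.bad.hwuhz.hwuv.
The first /h/ is in the onset of syllable 4 (/hwuhz/).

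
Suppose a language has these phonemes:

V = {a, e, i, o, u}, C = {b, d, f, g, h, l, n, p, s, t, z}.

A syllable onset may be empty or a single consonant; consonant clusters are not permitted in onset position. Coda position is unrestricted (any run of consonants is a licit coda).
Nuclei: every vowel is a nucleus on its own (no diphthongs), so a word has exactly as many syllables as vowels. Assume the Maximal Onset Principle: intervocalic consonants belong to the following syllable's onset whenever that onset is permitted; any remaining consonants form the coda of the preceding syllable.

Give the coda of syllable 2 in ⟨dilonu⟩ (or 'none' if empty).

Nuclei (vowels): i, o, u → 3 syllables.
σ1/σ2 boundary: /l/ → onset of the next syllable (single consonants are always licit onsets).
σ2/σ3 boundary: /n/ → onset of the next syllable (single consonants are always licit onsets).
Syllabification: di.lo.nu.
Syllable 2 is /lo/: onset /l/, nucleus /o/, coda ∅.

none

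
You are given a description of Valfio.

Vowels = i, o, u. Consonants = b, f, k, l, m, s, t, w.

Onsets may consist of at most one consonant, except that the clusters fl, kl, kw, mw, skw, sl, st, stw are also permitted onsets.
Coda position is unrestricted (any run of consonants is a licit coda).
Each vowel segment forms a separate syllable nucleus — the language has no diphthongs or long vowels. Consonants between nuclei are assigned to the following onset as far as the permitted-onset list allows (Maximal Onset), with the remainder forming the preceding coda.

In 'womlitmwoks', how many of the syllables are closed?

Nuclei (vowels): o, i, o → 3 syllables.
V1 /o/ – V2 /i/: /ml/ splits as /m/ + /l/ (/l/ is the longest suffix that is a licit onset).
V2 /i/ – V3 /o/: /tmw/ splits as /t/ + /mw/ (/mw/ is the longest suffix that is a licit onset).
Result: wom.lit.mwoks.
Classifying each syllable: /wom/ (closed), /lit/ (closed), /mwoks/ (closed).
Closed syllables: 3.

3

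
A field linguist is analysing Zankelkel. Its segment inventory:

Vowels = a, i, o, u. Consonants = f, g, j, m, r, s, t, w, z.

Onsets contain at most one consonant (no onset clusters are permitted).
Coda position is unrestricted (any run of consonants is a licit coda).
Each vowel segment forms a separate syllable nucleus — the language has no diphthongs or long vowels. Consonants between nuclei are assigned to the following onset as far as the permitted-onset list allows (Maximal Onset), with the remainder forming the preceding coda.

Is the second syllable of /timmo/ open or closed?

open

The vowels are i, o — 2 nuclei, so 2 syllables.
Between /i/ (V1) and /o/ (V2): /mm/; trying suffixes from longest down, /m/ is the first permitted one, so coda /m/ | onset /m/.
Result: tim.mo.
Syllable 2 is /mo/; it ends in its nucleus with no coda, so it is open.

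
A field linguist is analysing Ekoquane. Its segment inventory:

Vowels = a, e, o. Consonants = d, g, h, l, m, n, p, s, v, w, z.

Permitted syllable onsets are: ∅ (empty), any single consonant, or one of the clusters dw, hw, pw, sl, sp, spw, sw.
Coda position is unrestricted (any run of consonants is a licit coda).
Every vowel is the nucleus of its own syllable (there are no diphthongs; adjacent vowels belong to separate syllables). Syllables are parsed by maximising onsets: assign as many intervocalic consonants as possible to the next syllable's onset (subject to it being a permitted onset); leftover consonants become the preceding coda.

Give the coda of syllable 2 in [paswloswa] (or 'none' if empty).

Nuclei (vowels): a, o, a → 3 syllables.
Between /a/ (V1) and /o/ (V2): /swl/; trying suffixes from longest down, /l/ is the first permitted one, so coda /sw/ | onset /l/.
Between /o/ (V2) and /a/ (V3): /sw/ is a licit onset in full, so it all attaches to the next syllable.
Putting it together: pasw.lo.swa.
Syllable 2 is /lo/: onset /l/, nucleus /o/, coda ∅.

none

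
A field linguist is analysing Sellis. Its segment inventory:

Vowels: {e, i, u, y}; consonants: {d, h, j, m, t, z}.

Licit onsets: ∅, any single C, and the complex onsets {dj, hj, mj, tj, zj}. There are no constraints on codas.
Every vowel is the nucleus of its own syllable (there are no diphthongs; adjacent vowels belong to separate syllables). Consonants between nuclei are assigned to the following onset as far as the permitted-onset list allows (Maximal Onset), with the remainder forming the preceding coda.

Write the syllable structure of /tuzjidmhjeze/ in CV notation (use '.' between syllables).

CV.CCVCC.CCV.CV

Nuclei (vowels): u, i, e, e → 4 syllables.
Between /u/ (V1) and /i/ (V2): cluster /zj/ — /zj/ is itself a permitted onset, so the whole cluster goes right; preceding coda = ∅.
Between /i/ (V2) and /e/ (V3): cluster /dmhj/ — the longest permitted-onset suffix is /hj/; onset = /hj/, preceding coda = /dm/.
Between /e/ (V3) and /e/ (V4): /z/ is a single consonant, so it becomes the next onset.
Putting it together: tu.zjidm.hje.ze.
Mapping each syllable to C/V: /tu/ → CV, /zjidm/ → CCVCC, /hje/ → CCV, /ze/ → CV.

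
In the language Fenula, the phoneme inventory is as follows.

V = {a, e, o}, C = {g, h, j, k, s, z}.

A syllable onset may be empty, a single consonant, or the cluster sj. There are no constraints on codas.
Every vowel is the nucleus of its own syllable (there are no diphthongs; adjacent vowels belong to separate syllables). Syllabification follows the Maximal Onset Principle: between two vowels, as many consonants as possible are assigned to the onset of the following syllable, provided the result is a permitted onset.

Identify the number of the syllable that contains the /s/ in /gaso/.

2

The vowels are a, o — 2 nuclei, so 2 syllables.
/a…o/ gap (V1→V2): /s/ is a single consonant, so it becomes the next onset.
Result: ga.so.
The /s/ is in the onset of syllable 2 (/so/).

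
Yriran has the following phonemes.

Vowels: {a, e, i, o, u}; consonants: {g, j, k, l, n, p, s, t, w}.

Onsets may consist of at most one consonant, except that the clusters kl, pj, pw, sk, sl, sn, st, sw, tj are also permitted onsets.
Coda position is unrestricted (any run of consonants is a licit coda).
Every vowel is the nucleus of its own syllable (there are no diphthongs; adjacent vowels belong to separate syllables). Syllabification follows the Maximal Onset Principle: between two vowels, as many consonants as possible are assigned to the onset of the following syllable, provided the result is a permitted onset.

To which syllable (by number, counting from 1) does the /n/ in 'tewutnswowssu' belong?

2

The vowels are e, u, o, u — 4 nuclei, so 4 syllables.
V1 /e/ – V2 /u/: just /w/ — single C goes to the following onset.
V2 /u/ – V3 /o/: /tnsw/ splits as /tn/ + /sw/ (/sw/ is the longest suffix that is a licit onset).
V3 /o/ – V4 /u/: /wss/; trying suffixes from longest down, /s/ is the first permitted one, so coda /ws/ | onset /s/.
Putting it together: te.wutn.swows.su.
The /n/ is in the coda of syllable 2 (/wutn/).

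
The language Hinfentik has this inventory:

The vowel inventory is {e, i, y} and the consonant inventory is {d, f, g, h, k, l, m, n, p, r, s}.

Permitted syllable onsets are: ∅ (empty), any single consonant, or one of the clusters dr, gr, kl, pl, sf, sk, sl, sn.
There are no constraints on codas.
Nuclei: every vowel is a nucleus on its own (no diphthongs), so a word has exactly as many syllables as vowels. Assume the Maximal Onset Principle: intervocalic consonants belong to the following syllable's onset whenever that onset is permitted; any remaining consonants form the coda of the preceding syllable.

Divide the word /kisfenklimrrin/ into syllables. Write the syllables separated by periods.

ki.sfen.klimr.rin

Vowels present: i, e, i, i; each is a nucleus, giving 4 syllables.
V1 /i/ – V2 /e/: /sf/ is a licit onset in full, so it all attaches to the next syllable.
V2 /e/ – V3 /i/: /nkl/ — longest licit onset from the right is /kl/, leaving /n/ as coda.
V3 /i/ – V4 /i/: /mrr/; trying suffixes from longest down, /r/ is the first permitted one, so coda /mr/ | onset /r/.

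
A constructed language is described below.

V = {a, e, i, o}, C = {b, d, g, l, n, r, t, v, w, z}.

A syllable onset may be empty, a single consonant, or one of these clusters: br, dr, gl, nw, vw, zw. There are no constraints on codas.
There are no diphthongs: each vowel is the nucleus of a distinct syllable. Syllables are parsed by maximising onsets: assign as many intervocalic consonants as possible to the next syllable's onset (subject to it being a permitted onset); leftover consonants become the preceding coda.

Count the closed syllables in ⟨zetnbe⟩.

1

Nuclei (vowels): e, e → 2 syllables.
Between /e/ (V1) and /e/ (V2): /tnb/ — longest licit onset from the right is /b/, leaving /tn/ as coda.
Syllabification: zetn.be.
Classifying each syllable: /zetn/ (closed), /be/ (open).
Closed syllables: 1.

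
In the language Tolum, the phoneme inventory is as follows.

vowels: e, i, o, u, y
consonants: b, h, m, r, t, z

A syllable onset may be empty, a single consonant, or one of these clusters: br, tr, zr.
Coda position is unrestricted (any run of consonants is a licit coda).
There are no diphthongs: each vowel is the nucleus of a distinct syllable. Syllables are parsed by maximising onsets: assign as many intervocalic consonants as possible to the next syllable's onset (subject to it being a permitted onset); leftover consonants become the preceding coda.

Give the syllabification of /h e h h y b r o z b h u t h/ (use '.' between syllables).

heh.hy.brozb.huth

Nuclei (vowels): e, y, o, u → 4 syllables.
Between /e/ (V1) and /y/ (V2): /hh/; trying suffixes from longest down, /h/ is the first permitted one, so coda /h/ | onset /h/.
Between /y/ (V2) and /o/ (V3): cluster /br/ — /br/ is itself a permitted onset, so the whole cluster goes right; preceding coda = ∅.
Between /o/ (V3) and /u/ (V4): cluster /zbh/ — the longest permitted-onset suffix is /h/; onset = /h/, preceding coda = /zb/.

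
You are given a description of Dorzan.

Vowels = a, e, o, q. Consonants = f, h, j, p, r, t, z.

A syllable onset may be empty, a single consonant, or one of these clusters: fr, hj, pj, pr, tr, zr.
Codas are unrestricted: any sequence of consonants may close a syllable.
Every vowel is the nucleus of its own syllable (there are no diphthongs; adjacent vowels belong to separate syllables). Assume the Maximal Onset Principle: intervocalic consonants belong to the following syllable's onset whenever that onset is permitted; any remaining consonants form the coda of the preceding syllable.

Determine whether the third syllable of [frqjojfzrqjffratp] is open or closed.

closed

The vowels are q, o, q, a — 4 nuclei, so 4 syllables.
/q…o/ gap (V1→V2): /j/ → onset of the next syllable (single consonants are always licit onsets).
/o…q/ gap (V2→V3): /jfzr/ splits as /jf/ + /zr/ (/zr/ is the longest suffix that is a licit onset).
/q…a/ gap (V3→V4): /jffr/; trying suffixes from longest down, /fr/ is the first permitted one, so coda /jf/ | onset /fr/.
Syllabification: frq.jojf.zrqjf.fratp.
Syllable 3 is /zrqjf/ with coda /jf/, so it is closed.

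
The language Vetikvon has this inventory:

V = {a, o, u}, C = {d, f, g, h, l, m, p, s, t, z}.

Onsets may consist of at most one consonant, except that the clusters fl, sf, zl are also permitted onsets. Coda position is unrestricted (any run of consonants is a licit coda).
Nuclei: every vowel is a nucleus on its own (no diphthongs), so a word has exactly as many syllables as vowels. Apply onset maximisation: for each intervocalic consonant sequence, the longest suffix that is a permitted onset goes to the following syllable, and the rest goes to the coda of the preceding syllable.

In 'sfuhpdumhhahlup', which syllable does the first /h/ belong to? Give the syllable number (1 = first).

Nuclei (vowels): u, u, a, u → 4 syllables.
/u…u/ gap (V1→V2): /hpd/ splits as /hp/ + /d/ (/d/ is the longest suffix that is a licit onset).
/u…a/ gap (V2→V3): cluster /mhh/ — the longest permitted-onset suffix is /h/; onset = /h/, preceding coda = /mh/.
/a…u/ gap (V3→V4): /hl/; trying suffixes from longest down, /l/ is the first permitted one, so coda /h/ | onset /l/.
Putting it together: sfuhp.dumh.hah.lup.
The first /h/ is in the coda of syllable 1 (/sfuhp/).

1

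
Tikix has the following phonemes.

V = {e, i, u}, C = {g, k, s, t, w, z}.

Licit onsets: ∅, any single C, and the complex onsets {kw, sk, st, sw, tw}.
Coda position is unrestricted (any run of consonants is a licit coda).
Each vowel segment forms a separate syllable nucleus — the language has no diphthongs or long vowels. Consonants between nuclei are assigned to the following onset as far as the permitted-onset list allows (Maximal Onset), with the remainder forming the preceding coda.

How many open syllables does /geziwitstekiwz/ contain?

3

The vowels are e, i, i, e, i — 5 nuclei, so 5 syllables.
Between /e/ (V1) and /i/ (V2): /z/ → onset of the next syllable (single consonants are always licit onsets).
Between /i/ (V2) and /i/ (V3): /w/ → onset of the next syllable (single consonants are always licit onsets).
Between /i/ (V3) and /e/ (V4): /tst/ splits as /t/ + /st/ (/st/ is the longest suffix that is a licit onset).
Between /e/ (V4) and /i/ (V5): /k/ → onset of the next syllable (single consonants are always licit onsets).
So the parse is ge.zi.wit.ste.kiwz.
Classifying each syllable: /ge/ (open), /zi/ (open), /wit/ (closed), /ste/ (open), /kiwz/ (closed).
Open syllables: 3.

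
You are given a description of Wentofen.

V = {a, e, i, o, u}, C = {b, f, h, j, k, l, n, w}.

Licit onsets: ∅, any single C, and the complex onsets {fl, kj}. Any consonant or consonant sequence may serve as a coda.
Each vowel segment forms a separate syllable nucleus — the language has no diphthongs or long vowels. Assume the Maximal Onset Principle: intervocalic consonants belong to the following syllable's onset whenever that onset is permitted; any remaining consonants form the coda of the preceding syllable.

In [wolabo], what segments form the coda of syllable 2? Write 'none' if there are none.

Vowels present: o, a, o; each is a nucleus, giving 3 syllables.
σ1/σ2 boundary: just /l/ — single C goes to the following onset.
σ2/σ3 boundary: /b/ is a single consonant, so it becomes the next onset.
So the parse is wo.la.bo.
Syllable 2 is /la/: onset /l/, nucleus /a/, coda ∅.

none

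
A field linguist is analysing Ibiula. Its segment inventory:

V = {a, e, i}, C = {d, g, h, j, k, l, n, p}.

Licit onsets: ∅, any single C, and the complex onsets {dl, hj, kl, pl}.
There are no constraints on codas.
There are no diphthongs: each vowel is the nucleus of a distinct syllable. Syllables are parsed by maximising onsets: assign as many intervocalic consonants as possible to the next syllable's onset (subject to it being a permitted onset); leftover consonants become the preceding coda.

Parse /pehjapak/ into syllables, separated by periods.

pe.hja.pak

Nuclei (vowels): e, a, a → 3 syllables.
/e…a/ gap (V1→V2): /hj/ is a licit onset in full, so it all attaches to the next syllable.
/a…a/ gap (V2→V3): /p/ → onset of the next syllable (single consonants are always licit onsets).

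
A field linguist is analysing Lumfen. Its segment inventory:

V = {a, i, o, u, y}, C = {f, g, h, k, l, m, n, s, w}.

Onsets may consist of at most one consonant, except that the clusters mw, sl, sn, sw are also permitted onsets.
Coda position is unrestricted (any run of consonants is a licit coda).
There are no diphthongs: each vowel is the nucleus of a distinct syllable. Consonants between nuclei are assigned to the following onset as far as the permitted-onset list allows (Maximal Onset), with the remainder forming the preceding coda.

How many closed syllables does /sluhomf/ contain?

1

Vowels present: u, o; each is a nucleus, giving 2 syllables.
V1 /u/ – V2 /o/: just /h/ — single C goes to the following onset.
Putting it together: slu.homf.
Classifying each syllable: /slu/ (open), /homf/ (closed).
Closed syllables: 1.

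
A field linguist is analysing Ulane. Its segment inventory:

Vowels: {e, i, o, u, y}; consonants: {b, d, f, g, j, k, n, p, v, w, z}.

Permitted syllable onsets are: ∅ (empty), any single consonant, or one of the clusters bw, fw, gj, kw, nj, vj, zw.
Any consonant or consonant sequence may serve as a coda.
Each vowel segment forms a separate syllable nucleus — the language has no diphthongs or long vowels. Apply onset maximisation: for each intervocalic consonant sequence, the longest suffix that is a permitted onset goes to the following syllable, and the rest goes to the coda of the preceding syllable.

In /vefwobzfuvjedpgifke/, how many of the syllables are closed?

Nuclei (vowels): e, o, u, e, i, e → 6 syllables.
Between /e/ (V1) and /o/ (V2): cluster /fw/ — /fw/ is itself a permitted onset, so the whole cluster goes right; preceding coda = ∅.
Between /o/ (V2) and /u/ (V3): cluster /bzf/ — the longest permitted-onset suffix is /f/; onset = /f/, preceding coda = /bz/.
Between /u/ (V3) and /e/ (V4): /vj/ — entire cluster is a permitted onset → onset /vj/, coda ∅.
Between /e/ (V4) and /i/ (V5): cluster /dpg/ — the longest permitted-onset suffix is /g/; onset = /g/, preceding coda = /dp/.
Between /i/ (V5) and /e/ (V6): cluster /fk/ — the longest permitted-onset suffix is /k/; onset = /k/, preceding coda = /f/.
Putting it together: ve.fwobz.fu.vjedp.gif.ke.
Classifying each syllable: /ve/ (open), /fwobz/ (closed), /fu/ (open), /vjedp/ (closed), /gif/ (closed), /ke/ (open).
Closed syllables: 3.

3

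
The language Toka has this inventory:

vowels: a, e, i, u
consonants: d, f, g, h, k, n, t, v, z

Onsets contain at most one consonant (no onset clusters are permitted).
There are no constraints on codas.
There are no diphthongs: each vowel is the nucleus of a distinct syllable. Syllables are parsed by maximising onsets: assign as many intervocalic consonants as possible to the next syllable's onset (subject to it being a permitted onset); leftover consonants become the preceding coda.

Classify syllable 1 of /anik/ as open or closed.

The vowels are a, i — 2 nuclei, so 2 syllables.
V1 /a/ – V2 /i/: /n/ → onset of the next syllable (single consonants are always licit onsets).
Result: a.nik.
Syllable 1 is /a/; it ends in its nucleus with no coda, so it is open.

open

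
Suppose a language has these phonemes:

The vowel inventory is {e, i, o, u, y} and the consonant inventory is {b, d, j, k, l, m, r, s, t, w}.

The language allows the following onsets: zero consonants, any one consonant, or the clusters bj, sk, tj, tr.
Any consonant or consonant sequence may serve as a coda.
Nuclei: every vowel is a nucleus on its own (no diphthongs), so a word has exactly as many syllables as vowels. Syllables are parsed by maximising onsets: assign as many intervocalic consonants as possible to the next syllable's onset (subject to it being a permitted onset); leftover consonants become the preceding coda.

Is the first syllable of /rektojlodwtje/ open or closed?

closed

Vowels present: e, o, o, e; each is a nucleus, giving 4 syllables.
σ1/σ2 boundary: /kt/; trying suffixes from longest down, /t/ is the first permitted one, so coda /k/ | onset /t/.
σ2/σ3 boundary: /jl/; trying suffixes from longest down, /l/ is the first permitted one, so coda /j/ | onset /l/.
σ3/σ4 boundary: /dwtj/; trying suffixes from longest down, /tj/ is the first permitted one, so coda /dw/ | onset /tj/.
Syllabification: rek.toj.lodw.tje.
Syllable 1 is /rek/ with coda /k/, so it is closed.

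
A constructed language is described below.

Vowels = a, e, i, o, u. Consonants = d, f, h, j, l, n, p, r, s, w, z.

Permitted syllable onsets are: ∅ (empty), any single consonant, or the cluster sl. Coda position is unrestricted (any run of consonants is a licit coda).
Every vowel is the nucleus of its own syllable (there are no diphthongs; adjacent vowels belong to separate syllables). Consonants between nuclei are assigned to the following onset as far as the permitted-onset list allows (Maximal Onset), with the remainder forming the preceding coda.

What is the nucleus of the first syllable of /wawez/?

a

The vowels are a, e — 2 nuclei, so 2 syllables.
The first nucleus (vowel 1 from the left) is /a/.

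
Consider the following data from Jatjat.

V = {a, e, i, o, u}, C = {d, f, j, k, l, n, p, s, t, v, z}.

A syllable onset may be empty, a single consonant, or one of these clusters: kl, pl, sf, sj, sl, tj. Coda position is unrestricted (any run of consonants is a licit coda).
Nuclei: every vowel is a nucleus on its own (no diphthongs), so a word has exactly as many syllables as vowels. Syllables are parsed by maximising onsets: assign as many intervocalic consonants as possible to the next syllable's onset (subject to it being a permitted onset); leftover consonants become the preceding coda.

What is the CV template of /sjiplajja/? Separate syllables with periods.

Vowels present: i, a, a; each is a nucleus, giving 3 syllables.
V1 /i/ – V2 /a/: cluster /pl/ — /pl/ is itself a permitted onset, so the whole cluster goes right; preceding coda = ∅.
V2 /a/ – V3 /a/: cluster /jj/ — the longest permitted-onset suffix is /j/; onset = /j/, preceding coda = /j/.
Result: sji.plaj.ja.
Mapping each syllable to C/V: /sji/ → CCV, /plaj/ → CCVC, /ja/ → CV.

CCV.CCVC.CV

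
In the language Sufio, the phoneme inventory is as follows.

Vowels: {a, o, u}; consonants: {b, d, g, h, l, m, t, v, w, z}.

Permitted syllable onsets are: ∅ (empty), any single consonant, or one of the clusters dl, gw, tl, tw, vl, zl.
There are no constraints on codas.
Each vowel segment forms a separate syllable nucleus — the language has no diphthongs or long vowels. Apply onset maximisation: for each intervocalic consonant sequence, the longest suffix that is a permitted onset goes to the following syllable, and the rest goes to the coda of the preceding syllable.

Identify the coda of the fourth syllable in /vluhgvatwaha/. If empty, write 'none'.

none

Nuclei (vowels): u, a, a, a → 4 syllables.
σ1/σ2 boundary: /hgv/ — longest licit onset from the right is /v/, leaving /hg/ as coda.
σ2/σ3 boundary: /tw/ — entire cluster is a permitted onset → onset /tw/, coda ∅.
σ3/σ4 boundary: /h/ → onset of the next syllable (single consonants are always licit onsets).
Syllabification: vluhg.va.twa.ha.
Syllable 4 is /ha/: onset /h/, nucleus /a/, coda ∅.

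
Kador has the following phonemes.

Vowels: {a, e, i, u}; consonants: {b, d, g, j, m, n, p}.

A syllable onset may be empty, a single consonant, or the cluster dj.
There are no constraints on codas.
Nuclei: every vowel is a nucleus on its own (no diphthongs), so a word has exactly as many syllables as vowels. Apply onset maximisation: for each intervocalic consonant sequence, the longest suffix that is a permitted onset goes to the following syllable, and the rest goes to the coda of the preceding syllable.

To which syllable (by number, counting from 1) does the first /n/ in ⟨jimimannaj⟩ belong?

3

Nuclei (vowels): i, i, a, a → 4 syllables.
/i…i/ gap (V1→V2): just /m/ — single C goes to the following onset.
/i…a/ gap (V2→V3): /m/ is a single consonant, so it becomes the next onset.
/a…a/ gap (V3→V4): /nn/ splits as /n/ + /n/ (/n/ is the longest suffix that is a licit onset).
So the parse is ji.mi.man.naj.
The first /n/ is in the coda of syllable 3 (/man/).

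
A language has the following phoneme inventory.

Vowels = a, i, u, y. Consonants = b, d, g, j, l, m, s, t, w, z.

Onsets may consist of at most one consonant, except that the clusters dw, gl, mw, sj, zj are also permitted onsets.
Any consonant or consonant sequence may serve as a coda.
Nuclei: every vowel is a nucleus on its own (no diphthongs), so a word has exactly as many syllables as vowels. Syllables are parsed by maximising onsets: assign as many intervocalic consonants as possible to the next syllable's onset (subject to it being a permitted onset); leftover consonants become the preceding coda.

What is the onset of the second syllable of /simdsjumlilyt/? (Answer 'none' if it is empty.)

sj

Vowels present: i, u, i, y; each is a nucleus, giving 4 syllables.
σ1/σ2 boundary: /mdsj/ splits as /md/ + /sj/ (/sj/ is the longest suffix that is a licit onset).
σ2/σ3 boundary: /ml/ splits as /m/ + /l/ (/l/ is the longest suffix that is a licit onset).
σ3/σ4 boundary: /l/ is a single consonant, so it becomes the next onset.
Putting it together: simd.sjum.li.lyt.
Syllable 2 is /sjum/: onset /sj/, nucleus /u/, coda /m/.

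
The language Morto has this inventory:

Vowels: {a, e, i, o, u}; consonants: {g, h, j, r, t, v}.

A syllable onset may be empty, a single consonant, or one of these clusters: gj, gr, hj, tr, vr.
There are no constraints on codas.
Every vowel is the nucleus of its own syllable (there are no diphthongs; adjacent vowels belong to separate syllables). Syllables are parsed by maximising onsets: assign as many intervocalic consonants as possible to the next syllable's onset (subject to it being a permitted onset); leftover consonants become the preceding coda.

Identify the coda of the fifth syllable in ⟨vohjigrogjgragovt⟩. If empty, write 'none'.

The vowels are o, i, o, a, o — 5 nuclei, so 5 syllables.
Between /o/ (V1) and /i/ (V2): /hj/ — entire cluster is a permitted onset → onset /hj/, coda ∅.
Between /i/ (V2) and /o/ (V3): cluster /gr/ — /gr/ is itself a permitted onset, so the whole cluster goes right; preceding coda = ∅.
Between /o/ (V3) and /a/ (V4): /gjgr/ — longest licit onset from the right is /gr/, leaving /gj/ as coda.
Between /a/ (V4) and /o/ (V5): just /g/ — single C goes to the following onset.
Syllabification: vo.hji.grogj.gra.govt.
Syllable 5 is /govt/: onset /g/, nucleus /o/, coda /vt/.

vt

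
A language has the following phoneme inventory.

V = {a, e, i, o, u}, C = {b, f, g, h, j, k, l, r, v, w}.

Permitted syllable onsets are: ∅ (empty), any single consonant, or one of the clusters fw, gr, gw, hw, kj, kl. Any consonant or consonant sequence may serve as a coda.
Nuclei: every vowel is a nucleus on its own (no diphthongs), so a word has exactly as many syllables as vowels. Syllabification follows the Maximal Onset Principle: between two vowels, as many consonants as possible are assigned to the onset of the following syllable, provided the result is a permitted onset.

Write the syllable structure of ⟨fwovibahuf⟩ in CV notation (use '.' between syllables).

CCV.CV.CV.CVC

The vowels are o, i, a, u — 4 nuclei, so 4 syllables.
/o…i/ gap (V1→V2): /v/ is a single consonant, so it becomes the next onset.
/i…a/ gap (V2→V3): just /b/ — single C goes to the following onset.
/a…u/ gap (V3→V4): /h/ → onset of the next syllable (single consonants are always licit onsets).
Syllabification: fwo.vi.ba.huf.
Mapping each syllable to C/V: /fwo/ → CCV, /vi/ → CV, /ba/ → CV, /huf/ → CVC.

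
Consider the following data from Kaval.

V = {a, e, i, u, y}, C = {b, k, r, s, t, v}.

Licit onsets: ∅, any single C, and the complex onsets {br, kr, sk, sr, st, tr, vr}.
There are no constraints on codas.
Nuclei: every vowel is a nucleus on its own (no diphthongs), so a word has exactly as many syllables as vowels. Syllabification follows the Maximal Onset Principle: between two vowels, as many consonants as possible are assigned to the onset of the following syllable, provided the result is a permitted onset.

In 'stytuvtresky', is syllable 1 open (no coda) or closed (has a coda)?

Vowels present: y, u, e, y; each is a nucleus, giving 4 syllables.
/y…u/ gap (V1→V2): /t/ is a single consonant, so it becomes the next onset.
/u…e/ gap (V2→V3): /vtr/; trying suffixes from longest down, /tr/ is the first permitted one, so coda /v/ | onset /tr/.
/e…y/ gap (V3→V4): /sk/ — entire cluster is a permitted onset → onset /sk/, coda ∅.
Putting it together: sty.tuv.tre.sky.
Syllable 1 is /sty/; it ends in its nucleus with no coda, so it is open.

open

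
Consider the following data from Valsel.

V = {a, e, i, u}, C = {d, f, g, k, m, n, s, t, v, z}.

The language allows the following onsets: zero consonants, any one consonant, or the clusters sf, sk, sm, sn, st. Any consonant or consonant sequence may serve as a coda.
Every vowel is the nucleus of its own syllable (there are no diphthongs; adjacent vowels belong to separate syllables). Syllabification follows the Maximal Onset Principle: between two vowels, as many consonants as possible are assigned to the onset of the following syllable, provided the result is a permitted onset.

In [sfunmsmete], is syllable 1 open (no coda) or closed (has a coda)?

Vowels present: u, e, e; each is a nucleus, giving 3 syllables.
Between /u/ (V1) and /e/ (V2): /nmsm/ splits as /nm/ + /sm/ (/sm/ is the longest suffix that is a licit onset).
Between /e/ (V2) and /e/ (V3): /t/ is a single consonant, so it becomes the next onset.
Putting it together: sfunm.sme.te.
Syllable 1 is /sfunm/ with coda /nm/, so it is closed.

closed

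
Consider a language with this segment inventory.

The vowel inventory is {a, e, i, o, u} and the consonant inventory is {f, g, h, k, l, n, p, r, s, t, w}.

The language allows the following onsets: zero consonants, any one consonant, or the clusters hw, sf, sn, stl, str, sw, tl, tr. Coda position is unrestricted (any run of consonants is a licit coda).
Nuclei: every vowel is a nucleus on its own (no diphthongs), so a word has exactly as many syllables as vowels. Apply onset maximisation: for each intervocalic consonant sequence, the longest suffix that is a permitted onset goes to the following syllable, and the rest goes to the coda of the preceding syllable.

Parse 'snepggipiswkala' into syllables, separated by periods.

snepg.gi.pisw.ka.la

The vowels are e, i, i, a, a — 5 nuclei, so 5 syllables.
Between /e/ (V1) and /i/ (V2): cluster /pgg/ — the longest permitted-onset suffix is /g/; onset = /g/, preceding coda = /pg/.
Between /i/ (V2) and /i/ (V3): /p/ → onset of the next syllable (single consonants are always licit onsets).
Between /i/ (V3) and /a/ (V4): /swk/; trying suffixes from longest down, /k/ is the first permitted one, so coda /sw/ | onset /k/.
Between /a/ (V4) and /a/ (V5): /l/ → onset of the next syllable (single consonants are always licit onsets).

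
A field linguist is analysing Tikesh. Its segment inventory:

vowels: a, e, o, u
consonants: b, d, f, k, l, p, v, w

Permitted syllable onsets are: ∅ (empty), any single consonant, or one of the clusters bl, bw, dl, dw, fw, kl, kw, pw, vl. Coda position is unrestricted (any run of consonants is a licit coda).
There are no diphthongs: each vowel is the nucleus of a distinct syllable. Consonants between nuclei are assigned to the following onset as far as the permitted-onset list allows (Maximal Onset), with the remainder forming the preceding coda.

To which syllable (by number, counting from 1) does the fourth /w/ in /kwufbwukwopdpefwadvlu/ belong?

5

Vowels present: u, u, o, e, a, u; each is a nucleus, giving 6 syllables.
Between /u/ (V1) and /u/ (V2): /fbw/ — longest licit onset from the right is /bw/, leaving /f/ as coda.
Between /u/ (V2) and /o/ (V3): cluster /kw/ — /kw/ is itself a permitted onset, so the whole cluster goes right; preceding coda = ∅.
Between /o/ (V3) and /e/ (V4): /pdp/ splits as /pd/ + /p/ (/p/ is the longest suffix that is a licit onset).
Between /e/ (V4) and /a/ (V5): /fw/ is a licit onset in full, so it all attaches to the next syllable.
Between /a/ (V5) and /u/ (V6): /dvl/ — longest licit onset from the right is /vl/, leaving /d/ as coda.
Result: kwuf.bwu.kwopd.pe.fwad.vlu.
The fourth /w/ is in the onset of syllable 5 (/fwad/).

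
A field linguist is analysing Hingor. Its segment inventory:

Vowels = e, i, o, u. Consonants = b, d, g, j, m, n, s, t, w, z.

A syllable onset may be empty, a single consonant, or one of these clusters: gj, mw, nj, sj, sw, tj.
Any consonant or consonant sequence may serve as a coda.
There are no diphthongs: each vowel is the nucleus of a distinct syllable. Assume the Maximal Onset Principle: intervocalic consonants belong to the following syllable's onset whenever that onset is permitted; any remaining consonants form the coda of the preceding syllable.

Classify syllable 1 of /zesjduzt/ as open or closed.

closed

Nuclei (vowels): e, u → 2 syllables.
Between /e/ (V1) and /u/ (V2): /sjd/ — longest licit onset from the right is /d/, leaving /sj/ as coda.
So the parse is zesj.duzt.
Syllable 1 is /zesj/ with coda /sj/, so it is closed.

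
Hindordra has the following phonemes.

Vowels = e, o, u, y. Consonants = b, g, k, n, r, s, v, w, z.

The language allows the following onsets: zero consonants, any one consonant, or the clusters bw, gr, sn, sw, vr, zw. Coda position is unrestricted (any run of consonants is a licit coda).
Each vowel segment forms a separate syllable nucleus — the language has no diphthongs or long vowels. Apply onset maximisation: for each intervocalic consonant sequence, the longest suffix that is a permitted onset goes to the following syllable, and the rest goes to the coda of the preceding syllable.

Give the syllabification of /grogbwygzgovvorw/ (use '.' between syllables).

grog.bwygz.gov.vorw

Nuclei (vowels): o, y, o, o → 4 syllables.
σ1/σ2 boundary: /gbw/ — longest licit onset from the right is /bw/, leaving /g/ as coda.
σ2/σ3 boundary: cluster /gzg/ — the longest permitted-onset suffix is /g/; onset = /g/, preceding coda = /gz/.
σ3/σ4 boundary: cluster /vv/ — the longest permitted-onset suffix is /v/; onset = /v/, preceding coda = /v/.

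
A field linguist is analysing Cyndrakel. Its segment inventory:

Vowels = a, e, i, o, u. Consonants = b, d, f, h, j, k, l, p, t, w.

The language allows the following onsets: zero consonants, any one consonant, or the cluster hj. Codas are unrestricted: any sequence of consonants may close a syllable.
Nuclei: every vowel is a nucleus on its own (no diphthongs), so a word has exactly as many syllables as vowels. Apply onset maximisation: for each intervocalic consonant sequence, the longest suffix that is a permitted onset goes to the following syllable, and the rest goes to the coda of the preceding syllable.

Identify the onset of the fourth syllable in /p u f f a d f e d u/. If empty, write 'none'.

d

Nuclei (vowels): u, a, e, u → 4 syllables.
V1 /u/ – V2 /a/: /ff/ — longest licit onset from the right is /f/, leaving /f/ as coda.
V2 /a/ – V3 /e/: cluster /df/ — the longest permitted-onset suffix is /f/; onset = /f/, preceding coda = /d/.
V3 /e/ – V4 /u/: /d/ is a single consonant, so it becomes the next onset.
So the parse is puf.fad.fe.du.
Syllable 4 is /du/: onset /d/, nucleus /u/, coda ∅.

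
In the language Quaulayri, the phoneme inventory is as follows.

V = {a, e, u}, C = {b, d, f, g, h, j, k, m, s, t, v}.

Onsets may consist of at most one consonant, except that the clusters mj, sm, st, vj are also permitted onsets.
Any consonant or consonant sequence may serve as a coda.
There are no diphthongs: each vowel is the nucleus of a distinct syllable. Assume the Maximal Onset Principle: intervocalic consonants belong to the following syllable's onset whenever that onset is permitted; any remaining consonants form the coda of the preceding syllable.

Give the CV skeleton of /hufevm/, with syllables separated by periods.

CV.CVCC

Vowels present: u, e; each is a nucleus, giving 2 syllables.
/u…e/ gap (V1→V2): just /f/ — single C goes to the following onset.
So the parse is hu.fevm.
Mapping each syllable to C/V: /hu/ → CV, /fevm/ → CVCC.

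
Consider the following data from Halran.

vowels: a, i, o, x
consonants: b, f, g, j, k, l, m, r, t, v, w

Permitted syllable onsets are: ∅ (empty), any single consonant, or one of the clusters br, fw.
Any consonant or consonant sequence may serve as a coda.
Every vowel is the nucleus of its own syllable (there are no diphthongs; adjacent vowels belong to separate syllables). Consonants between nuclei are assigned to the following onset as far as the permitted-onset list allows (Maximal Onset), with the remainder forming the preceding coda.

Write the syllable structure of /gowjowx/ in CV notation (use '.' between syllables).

Nuclei (vowels): o, o, x → 3 syllables.
σ1/σ2 boundary: /wj/; trying suffixes from longest down, /j/ is the first permitted one, so coda /w/ | onset /j/.
σ2/σ3 boundary: /w/ → onset of the next syllable (single consonants are always licit onsets).
Putting it together: gow.jo.wx.
Mapping each syllable to C/V: /gow/ → CVC, /jo/ → CV, /wx/ → CV.

CVC.CV.CV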